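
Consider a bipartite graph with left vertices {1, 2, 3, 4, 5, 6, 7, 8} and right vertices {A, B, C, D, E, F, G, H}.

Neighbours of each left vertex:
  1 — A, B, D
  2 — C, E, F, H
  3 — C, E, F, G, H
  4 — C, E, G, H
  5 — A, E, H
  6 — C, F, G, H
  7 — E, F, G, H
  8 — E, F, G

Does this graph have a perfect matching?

The set {2, 3, 4, 6, 7, 8} has only 5 neighbours ({C, E, F, G, H}), so by Hall's theorem at most 7 of the 8 left vertices can be matched.
Hence no matching covers every left vertex.

No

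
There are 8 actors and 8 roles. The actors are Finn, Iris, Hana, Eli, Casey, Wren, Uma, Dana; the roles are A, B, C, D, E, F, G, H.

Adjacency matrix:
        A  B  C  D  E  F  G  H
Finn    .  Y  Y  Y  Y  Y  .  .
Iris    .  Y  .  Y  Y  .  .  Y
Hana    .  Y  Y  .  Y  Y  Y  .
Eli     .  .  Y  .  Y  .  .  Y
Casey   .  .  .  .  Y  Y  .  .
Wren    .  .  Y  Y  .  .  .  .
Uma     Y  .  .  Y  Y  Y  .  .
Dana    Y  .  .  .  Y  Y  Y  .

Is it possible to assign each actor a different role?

Yes

One maximum matching: Finn–B, Iris–H, Hana–G, Eli–C, Casey–F, Wren–D, Uma–A, Dana–E.
Every actor is matched, so this is a perfect matching.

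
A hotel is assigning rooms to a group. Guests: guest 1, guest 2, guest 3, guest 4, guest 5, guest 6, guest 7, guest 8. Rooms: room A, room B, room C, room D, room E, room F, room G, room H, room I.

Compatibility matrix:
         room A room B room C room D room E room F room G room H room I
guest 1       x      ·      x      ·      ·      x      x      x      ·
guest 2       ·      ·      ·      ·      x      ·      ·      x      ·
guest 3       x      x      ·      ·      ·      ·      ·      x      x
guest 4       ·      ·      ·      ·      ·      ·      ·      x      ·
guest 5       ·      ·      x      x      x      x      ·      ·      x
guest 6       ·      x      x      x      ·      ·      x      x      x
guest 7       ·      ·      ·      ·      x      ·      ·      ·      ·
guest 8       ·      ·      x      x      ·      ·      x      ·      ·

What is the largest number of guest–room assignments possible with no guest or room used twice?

One maximum matching: guest 1-room C, guest 2-room E, guest 3-room B, guest 4-room H, guest 5-room D, guest 6-room I, guest 8-room G.
The set {guest 2, guest 4, guest 7} has only 2 neighbours ({room E, room H}), so by Hall's theorem at most 7 of the 8 guests can be matched.

7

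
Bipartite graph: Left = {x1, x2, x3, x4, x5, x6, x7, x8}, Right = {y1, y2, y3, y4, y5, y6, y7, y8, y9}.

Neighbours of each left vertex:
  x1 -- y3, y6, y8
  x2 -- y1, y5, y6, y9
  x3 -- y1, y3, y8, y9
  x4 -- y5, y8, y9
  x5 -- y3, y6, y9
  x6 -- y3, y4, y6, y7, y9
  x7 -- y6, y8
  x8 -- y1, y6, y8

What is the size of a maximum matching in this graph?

One maximum matching: x1-y3, x2-y1, x3-y9, x4-y5, x5-y6, x6-y7, x7-y8.
The set {x1, x2, x3, x4, x5, x7, x8} has only 6 neighbours ({y1, y3, y5, y6, y8, y9}), so by Hall's theorem at most 7 of the 8 left vertices can be matched.

7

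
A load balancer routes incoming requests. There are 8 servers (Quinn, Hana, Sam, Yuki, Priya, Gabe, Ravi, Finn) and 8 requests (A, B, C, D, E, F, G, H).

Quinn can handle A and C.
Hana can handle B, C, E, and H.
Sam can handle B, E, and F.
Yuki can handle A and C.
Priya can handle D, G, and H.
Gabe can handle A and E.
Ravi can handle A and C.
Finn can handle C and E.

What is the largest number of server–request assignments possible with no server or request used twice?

A valid assignment of size 6: Quinn→A, Hana→B, Sam→F, Yuki→C, Priya→G, Gabe→E.
The set {Quinn, Yuki, Gabe, Ravi, Finn} has only 3 neighbours ({A, C, E}), so by Hall's theorem at most 6 of the 8 servers can be matched.

6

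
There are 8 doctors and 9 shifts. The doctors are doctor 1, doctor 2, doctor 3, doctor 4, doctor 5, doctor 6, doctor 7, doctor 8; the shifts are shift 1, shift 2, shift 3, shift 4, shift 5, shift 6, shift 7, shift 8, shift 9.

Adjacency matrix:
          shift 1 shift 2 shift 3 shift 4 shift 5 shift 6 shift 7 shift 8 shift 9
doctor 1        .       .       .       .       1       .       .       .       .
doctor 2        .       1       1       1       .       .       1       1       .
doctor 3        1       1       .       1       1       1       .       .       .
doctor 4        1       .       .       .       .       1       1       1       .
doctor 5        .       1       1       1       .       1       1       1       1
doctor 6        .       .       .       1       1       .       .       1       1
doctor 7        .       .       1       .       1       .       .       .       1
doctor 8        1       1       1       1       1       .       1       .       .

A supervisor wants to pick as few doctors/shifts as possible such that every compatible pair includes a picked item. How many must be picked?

8

The 8 edges doctor 1–shift 5, doctor 2–shift 8, doctor 3–shift 6, doctor 4–shift 1, doctor 5–shift 2, doctor 6–shift 4, doctor 7–shift 3, doctor 8–shift 7 form a matching, so any vertex cover needs at least 8 vertices (one per matched edge).
Conversely {doctor 1, doctor 2, doctor 3, doctor 4, doctor 5, doctor 6, doctor 7, doctor 8} meets every edge and has exactly 8 vertices, so 8 is optimal.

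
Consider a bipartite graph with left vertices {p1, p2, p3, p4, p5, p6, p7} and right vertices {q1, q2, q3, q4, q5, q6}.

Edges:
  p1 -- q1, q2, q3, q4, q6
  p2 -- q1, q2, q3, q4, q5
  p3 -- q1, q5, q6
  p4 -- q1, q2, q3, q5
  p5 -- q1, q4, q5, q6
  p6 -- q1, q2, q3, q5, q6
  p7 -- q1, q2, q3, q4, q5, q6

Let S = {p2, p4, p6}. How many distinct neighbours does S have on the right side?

The union of neighbours of {p2, p4, p6} is {q1, q2, q3, q4, q5, q6}, which has 6 elements.
Since |N(S)| = 6 ≥ |S| = 3, Hall's condition holds for this subset.

6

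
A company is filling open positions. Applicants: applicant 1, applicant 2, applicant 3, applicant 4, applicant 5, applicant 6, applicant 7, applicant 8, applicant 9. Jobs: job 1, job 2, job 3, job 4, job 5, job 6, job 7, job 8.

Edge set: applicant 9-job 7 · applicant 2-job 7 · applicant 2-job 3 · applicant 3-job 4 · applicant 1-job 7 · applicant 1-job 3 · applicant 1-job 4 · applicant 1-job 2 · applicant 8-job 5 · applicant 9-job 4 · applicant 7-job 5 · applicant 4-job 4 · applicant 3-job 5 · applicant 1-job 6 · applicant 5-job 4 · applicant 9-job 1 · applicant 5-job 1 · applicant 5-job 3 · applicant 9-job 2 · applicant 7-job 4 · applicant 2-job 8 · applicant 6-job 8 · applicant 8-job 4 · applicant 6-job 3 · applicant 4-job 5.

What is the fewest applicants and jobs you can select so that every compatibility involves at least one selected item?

7

{applicant 1, applicant 2, applicant 5, applicant 6, applicant 9, job 4, job 5} is a vertex cover of size 7: every edge has an endpoint in this set.
No smaller cover exists because applicant 1–job 7, applicant 2–job 8, applicant 3–job 5, applicant 4–job 4, applicant 5–job 1, applicant 6–job 3, applicant 9–job 2 is a matching of size 7, and a cover must include an endpoint of each of these disjoint edges (König's theorem).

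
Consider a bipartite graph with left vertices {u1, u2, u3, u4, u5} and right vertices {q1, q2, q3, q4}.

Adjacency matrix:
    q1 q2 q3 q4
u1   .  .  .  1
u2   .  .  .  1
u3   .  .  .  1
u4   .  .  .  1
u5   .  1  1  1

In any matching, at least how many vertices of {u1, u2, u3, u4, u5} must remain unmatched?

3

A valid assignment of size 2: u1-q4, u5-q2.
The set {u1, u2, u3, u4} has only 1 neighbour ({q4}), so by Hall's theorem at most 2 of the 5 left vertices can be matched.
That matches 2 of the 5, leaving 3 unmatched; no matching can do better.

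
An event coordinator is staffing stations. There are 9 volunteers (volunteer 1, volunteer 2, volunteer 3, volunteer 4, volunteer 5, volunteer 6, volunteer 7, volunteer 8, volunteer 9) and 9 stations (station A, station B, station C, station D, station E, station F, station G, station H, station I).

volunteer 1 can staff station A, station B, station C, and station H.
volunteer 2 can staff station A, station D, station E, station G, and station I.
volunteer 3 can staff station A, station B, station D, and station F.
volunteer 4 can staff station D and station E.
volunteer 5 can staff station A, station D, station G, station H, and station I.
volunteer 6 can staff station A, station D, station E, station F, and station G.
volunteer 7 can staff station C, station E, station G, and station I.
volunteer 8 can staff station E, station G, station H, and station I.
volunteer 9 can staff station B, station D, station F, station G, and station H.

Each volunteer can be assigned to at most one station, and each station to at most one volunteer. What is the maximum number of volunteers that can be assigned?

9

A valid assignment of size 9: volunteer 1–station H, volunteer 2–station I, volunteer 3–station B, volunteer 4–station D, volunteer 5–station A, volunteer 6–station G, volunteer 7–station C, volunteer 8–station E, volunteer 9–station F.
This saturates every volunteer, so 9 is the maximum.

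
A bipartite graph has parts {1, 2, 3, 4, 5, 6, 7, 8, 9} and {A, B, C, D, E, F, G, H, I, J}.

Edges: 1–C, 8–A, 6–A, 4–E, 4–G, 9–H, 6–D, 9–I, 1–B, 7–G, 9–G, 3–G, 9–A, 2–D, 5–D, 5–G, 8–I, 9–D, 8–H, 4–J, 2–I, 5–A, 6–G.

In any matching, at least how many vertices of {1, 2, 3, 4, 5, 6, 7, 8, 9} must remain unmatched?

One maximum matching: 1→B, 2→I, 3→G, 4→E, 5→A, 6→D, 8→H.
The set {2, 3, 5, 6, 7, 8, 9} has only 5 neighbours ({A, D, G, H, I}), so by Hall's theorem at most 7 of the 9 left vertices can be matched.
That matches 7 of the 9, leaving 2 unmatched; no matching can do better.

2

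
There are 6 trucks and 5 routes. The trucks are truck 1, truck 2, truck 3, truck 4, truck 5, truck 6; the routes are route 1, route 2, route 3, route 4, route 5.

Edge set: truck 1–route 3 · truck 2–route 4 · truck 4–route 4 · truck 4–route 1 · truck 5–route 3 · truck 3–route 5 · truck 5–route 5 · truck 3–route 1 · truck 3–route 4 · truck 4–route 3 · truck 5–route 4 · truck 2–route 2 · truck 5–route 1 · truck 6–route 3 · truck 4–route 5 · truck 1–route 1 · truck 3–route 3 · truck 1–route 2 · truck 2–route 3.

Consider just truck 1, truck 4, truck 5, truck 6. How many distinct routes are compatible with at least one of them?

5

The union of neighbours of {truck 1, truck 4, truck 5, truck 6} is {route 1, route 2, route 3, route 4, route 5}, which has 5 elements.
Since |N(S)| = 5 ≥ |S| = 4, Hall's condition holds for this subset.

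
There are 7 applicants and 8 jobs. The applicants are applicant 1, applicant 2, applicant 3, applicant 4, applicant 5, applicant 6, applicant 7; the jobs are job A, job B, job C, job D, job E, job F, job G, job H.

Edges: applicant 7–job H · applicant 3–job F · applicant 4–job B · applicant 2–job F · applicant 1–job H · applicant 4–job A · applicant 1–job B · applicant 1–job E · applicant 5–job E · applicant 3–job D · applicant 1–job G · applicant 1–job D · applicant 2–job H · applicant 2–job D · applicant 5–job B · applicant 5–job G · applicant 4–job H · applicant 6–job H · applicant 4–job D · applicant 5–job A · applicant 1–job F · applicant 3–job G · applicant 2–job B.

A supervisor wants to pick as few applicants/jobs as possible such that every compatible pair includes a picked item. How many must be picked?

6

A maximum matching has 6 edges (e.g. applicant 1–job B, applicant 2–job D, applicant 3–job F, applicant 4–job A, applicant 5–job G, applicant 6–job H).
By König's theorem the minimum vertex cover has the same size. One such cover is {applicant 1, applicant 2, applicant 3, applicant 4, applicant 5, job H}.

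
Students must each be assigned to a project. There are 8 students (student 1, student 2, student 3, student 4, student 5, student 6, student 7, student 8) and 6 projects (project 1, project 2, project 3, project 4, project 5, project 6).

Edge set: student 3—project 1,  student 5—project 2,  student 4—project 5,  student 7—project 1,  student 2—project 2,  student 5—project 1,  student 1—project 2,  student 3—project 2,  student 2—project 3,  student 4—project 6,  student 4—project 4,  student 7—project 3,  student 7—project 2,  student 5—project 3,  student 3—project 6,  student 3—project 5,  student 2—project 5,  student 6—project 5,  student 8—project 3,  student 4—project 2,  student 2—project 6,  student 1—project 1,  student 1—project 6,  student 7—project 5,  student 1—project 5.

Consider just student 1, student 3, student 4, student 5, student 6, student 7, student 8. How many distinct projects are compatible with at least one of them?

6

The union of neighbours of {student 1, student 3, student 4, student 5, student 6, student 7, student 8} is {project 1, project 2, project 3, project 4, project 5, project 6}, which has 6 elements.
Since |N(S)| = 6 < |S| = 7, Hall's condition fails for this subset.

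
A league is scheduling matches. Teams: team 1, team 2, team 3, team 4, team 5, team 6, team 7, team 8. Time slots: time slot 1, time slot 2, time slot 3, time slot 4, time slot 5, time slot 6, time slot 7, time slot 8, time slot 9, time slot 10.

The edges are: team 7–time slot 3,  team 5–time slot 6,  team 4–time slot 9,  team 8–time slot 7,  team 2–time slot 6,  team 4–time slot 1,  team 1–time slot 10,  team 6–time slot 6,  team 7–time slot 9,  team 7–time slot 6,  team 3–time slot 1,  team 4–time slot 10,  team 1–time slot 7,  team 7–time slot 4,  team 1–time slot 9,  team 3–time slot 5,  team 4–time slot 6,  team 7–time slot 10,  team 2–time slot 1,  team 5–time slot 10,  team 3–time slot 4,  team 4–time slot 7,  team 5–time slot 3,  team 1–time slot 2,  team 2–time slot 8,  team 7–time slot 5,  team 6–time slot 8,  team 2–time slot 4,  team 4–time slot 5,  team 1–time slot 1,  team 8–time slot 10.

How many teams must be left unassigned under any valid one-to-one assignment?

One maximum matching: team 1–time slot 9, team 2–time slot 8, team 3–time slot 4, team 4–time slot 7, team 5–time slot 3, team 6–time slot 6, team 7–time slot 5, team 8–time slot 10.
All 8 teams are matched, so no larger matching exists.
That matches 8 of the 8, leaving 0 unmatched; no matching can do better.

0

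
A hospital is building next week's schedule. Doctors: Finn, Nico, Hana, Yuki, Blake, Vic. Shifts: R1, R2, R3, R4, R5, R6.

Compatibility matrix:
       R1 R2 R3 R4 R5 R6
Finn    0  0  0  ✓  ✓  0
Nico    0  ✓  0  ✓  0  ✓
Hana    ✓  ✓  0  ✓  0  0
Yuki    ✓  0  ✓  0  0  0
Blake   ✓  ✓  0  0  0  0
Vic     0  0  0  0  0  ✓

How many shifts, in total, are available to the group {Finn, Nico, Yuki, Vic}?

6

The union of neighbours of {Finn, Nico, Yuki, Vic} is {R1, R2, R3, R4, R5, R6}, which has 6 elements.
Since |N(S)| = 6 ≥ |S| = 4, Hall's condition holds for this subset.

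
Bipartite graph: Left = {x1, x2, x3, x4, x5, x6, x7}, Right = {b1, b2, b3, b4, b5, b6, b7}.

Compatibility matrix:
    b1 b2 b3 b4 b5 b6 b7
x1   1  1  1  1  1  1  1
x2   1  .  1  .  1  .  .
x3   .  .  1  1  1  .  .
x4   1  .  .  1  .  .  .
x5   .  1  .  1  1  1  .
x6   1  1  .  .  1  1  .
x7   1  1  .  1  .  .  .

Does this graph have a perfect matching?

A valid assignment of size 7: x1→b7, x2→b5, x3→b3, x4→b1, x5→b2, x6→b6, x7→b4.
Every left vertex is matched, so this is a perfect matching.

Yes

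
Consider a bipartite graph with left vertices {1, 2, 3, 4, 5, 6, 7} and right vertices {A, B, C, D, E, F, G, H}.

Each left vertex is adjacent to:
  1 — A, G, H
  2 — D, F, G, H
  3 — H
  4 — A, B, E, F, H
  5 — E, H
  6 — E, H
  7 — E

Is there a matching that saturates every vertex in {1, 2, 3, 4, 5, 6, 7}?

No

The set {3, 5, 6, 7} has only 2 neighbours ({E, H}), so by Hall's theorem at most 5 of the 7 left vertices can be matched.
Hence no matching covers every left vertex.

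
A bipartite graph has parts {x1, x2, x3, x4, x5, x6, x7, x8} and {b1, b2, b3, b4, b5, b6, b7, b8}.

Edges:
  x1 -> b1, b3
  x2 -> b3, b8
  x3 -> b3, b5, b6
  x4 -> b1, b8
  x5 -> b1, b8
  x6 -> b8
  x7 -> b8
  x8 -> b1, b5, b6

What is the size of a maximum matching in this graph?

One maximum matching: x1-b1, x2-b3, x3-b6, x4-b8, x8-b5.
The set {x1, x2, x4, x5, x6, x7} has only 3 neighbours ({b1, b3, b8}), so by Hall's theorem at most 5 of the 8 left vertices can be matched.

5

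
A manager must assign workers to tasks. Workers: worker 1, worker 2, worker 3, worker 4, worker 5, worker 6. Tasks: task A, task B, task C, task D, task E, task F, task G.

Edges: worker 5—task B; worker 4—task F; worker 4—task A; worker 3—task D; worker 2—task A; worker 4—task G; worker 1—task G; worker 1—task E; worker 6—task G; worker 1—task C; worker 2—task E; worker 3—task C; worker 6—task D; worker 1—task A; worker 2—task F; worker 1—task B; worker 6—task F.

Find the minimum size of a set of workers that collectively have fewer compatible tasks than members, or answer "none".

A matching saturating every worker exists, for instance worker 1→task A, worker 2→task E, worker 3→task C, worker 4→task G, worker 5→task B, worker 6→task D.
By Hall's marriage theorem, this means |N(S)| ≥ |S| for every subset S, so no violating subset exists.

none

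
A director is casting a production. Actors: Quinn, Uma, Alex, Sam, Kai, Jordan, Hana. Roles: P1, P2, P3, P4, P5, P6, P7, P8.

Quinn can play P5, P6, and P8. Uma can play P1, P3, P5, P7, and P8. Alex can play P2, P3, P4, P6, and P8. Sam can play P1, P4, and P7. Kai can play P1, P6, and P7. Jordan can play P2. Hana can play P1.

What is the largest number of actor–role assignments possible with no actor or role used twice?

One maximum matching: Quinn-P5, Uma-P3, Alex-P8, Sam-P4, Kai-P7, Jordan-P2, Hana-P1.
This saturates every actor, so 7 is the maximum.

7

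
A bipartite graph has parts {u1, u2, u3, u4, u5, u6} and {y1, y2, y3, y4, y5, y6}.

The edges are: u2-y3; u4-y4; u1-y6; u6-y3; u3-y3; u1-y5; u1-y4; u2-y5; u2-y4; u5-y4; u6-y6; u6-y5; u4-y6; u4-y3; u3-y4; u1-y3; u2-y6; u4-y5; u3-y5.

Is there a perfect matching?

No

The set {u1, u2, u3, u4, u5, u6} has only 4 neighbours ({y3, y4, y5, y6}), so by Hall's theorem at most 4 of the 6 left vertices can be matched.
Hence no matching covers every left vertex.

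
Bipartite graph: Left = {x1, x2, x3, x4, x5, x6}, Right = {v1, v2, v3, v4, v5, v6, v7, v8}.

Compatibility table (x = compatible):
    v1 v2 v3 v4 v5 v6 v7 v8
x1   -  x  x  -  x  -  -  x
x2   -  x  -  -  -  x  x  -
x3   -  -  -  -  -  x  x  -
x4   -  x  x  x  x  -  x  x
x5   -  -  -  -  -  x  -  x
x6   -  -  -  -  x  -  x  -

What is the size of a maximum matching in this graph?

One maximum matching: x1–v3, x2–v2, x3–v6, x4–v4, x5–v8, x6–v7.
All 6 left vertices are matched, so no larger matching exists.

6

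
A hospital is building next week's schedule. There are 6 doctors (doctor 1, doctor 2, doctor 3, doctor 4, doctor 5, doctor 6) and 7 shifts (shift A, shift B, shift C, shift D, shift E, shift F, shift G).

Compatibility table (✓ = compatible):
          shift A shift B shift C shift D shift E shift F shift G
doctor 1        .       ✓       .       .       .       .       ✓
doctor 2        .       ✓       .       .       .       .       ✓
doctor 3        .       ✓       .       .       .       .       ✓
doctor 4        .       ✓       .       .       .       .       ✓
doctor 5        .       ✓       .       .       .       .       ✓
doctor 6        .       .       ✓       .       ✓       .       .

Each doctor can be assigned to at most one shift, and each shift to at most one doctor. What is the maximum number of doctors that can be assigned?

One maximum matching: doctor 1-shift B, doctor 2-shift G, doctor 6-shift E.
The set {doctor 1, doctor 2, doctor 3, doctor 4, doctor 5} has only 2 neighbours ({shift B, shift G}), so by Hall's theorem at most 3 of the 6 doctors can be matched.

3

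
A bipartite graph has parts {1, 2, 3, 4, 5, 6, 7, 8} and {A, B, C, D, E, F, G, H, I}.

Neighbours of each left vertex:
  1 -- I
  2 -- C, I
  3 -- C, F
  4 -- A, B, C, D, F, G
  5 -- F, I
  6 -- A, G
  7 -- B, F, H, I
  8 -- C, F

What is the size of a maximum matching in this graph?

For example, pair 1–I, 2–C, 3–F, 4–A, 6–G, 7–B.
The set {1, 2, 3, 5, 8} has only 3 neighbours ({C, F, I}), so by Hall's theorem at most 6 of the 8 left vertices can be matched.

6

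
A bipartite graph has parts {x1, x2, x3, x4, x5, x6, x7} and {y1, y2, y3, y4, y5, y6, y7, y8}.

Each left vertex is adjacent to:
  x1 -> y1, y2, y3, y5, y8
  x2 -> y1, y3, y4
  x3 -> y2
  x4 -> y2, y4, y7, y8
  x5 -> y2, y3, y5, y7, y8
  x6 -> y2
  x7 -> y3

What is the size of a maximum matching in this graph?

6

For example, pair x1–y5, x2–y1, x3–y2, x4–y8, x5–y7, x7–y3.
The set {x3, x6} has only 1 neighbour ({y2}), so by Hall's theorem at most 6 of the 7 left vertices can be matched.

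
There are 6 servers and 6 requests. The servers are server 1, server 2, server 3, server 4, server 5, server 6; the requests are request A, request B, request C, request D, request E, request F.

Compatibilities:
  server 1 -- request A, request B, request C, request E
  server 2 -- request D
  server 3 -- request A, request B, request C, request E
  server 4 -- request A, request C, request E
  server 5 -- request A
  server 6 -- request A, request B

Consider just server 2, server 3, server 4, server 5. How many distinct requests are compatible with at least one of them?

The union of neighbours of {server 2, server 3, server 4, server 5} is {request A, request B, request C, request D, request E}, which has 5 elements.
Since |N(S)| = 5 ≥ |S| = 4, Hall's condition holds for this subset.

5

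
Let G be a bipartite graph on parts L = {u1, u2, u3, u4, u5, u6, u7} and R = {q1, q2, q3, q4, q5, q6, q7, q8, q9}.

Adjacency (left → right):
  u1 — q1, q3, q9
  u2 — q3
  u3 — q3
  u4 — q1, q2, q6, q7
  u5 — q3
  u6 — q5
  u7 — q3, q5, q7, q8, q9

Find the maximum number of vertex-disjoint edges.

5

For example, pair u1→q1, u2→q3, u4→q6, u6→q5, u7→q9.
The set {u2, u3, u5} has only 1 neighbour ({q3}), so by Hall's theorem at most 5 of the 7 left vertices can be matched.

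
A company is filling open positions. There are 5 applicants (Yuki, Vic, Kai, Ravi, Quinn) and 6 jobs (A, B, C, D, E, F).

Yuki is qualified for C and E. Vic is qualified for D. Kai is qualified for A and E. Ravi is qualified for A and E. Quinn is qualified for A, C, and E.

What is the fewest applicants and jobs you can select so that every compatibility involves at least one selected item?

4

A maximum matching has 4 edges (e.g. Yuki–C, Vic–D, Kai–A, Ravi–E).
By König's theorem the minimum vertex cover has the same size. One such cover is {Vic, A, C, E}.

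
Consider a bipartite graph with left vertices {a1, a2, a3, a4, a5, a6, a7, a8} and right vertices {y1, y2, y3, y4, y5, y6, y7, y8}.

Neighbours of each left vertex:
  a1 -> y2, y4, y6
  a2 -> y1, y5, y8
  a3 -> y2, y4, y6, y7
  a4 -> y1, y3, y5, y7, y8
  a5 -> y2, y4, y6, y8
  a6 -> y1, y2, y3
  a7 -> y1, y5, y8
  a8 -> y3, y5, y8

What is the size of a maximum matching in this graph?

8

For example, pair a1-y4, a2-y8, a3-y6, a4-y7, a5-y2, a6-y1, a7-y5, a8-y3.
This saturates every left vertex, so 8 is the maximum.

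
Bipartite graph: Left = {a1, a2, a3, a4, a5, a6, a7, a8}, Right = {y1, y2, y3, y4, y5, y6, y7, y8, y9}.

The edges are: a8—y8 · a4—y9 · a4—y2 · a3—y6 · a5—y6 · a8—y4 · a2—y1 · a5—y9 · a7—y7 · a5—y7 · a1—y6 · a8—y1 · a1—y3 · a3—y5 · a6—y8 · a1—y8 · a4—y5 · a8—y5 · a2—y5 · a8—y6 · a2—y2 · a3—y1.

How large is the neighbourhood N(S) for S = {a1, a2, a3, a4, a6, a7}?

8

The union of neighbours of {a1, a2, a3, a4, a6, a7} is {y1, y2, y3, y5, y6, y7, y8, y9}, which has 8 elements.
Since |N(S)| = 8 ≥ |S| = 6, Hall's condition holds for this subset.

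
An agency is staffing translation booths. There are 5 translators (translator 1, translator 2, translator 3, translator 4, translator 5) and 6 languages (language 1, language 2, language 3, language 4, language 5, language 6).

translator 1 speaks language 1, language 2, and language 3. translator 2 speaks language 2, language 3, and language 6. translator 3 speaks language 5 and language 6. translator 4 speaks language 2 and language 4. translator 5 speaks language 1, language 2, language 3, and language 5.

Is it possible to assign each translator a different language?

One maximum matching: translator 1-language 1, translator 2-language 6, translator 3-language 5, translator 4-language 4, translator 5-language 2.
All 5 translators are covered.

Yes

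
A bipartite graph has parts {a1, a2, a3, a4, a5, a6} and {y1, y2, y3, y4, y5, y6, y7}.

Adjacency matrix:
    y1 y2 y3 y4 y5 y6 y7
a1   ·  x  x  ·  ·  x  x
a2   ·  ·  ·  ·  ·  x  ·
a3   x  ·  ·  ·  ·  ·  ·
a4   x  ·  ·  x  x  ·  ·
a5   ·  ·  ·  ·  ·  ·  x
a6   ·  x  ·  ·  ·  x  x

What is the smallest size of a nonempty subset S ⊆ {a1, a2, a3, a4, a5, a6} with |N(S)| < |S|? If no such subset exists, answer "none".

none

A matching saturating every left vertex exists, for instance a1→y3, a2→y6, a3→y1, a4→y4, a5→y7, a6→y2.
By Hall's marriage theorem, this means |N(S)| ≥ |S| for every subset S, so no violating subset exists.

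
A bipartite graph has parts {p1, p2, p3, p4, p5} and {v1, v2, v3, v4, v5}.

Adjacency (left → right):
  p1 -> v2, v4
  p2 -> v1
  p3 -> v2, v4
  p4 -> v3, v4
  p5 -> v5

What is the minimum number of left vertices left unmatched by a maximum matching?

One maximum matching: p1–v4, p2–v1, p3–v2, p4–v3, p5–v5.
All 5 left vertices are matched, so no larger matching exists.
That matches 5 of the 5, leaving 0 unmatched; no matching can do better.

0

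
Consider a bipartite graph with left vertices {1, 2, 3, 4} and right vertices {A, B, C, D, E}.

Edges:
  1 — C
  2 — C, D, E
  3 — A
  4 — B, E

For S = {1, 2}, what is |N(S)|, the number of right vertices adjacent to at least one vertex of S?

3

The union of neighbours of {1, 2} is {C, D, E}, which has 3 elements.
Since |N(S)| = 3 ≥ |S| = 2, Hall's condition holds for this subset.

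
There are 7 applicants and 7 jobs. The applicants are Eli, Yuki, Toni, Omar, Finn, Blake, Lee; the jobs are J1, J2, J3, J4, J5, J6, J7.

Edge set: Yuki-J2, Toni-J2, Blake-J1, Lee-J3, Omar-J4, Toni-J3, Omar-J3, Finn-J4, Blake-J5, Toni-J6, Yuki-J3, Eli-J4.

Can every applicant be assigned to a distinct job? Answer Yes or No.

The set {Eli, Omar, Finn, Lee} has only 2 neighbours ({J3, J4}), so by Hall's theorem at most 5 of the 7 applicants can be matched.
Hence no matching covers every applicant.

No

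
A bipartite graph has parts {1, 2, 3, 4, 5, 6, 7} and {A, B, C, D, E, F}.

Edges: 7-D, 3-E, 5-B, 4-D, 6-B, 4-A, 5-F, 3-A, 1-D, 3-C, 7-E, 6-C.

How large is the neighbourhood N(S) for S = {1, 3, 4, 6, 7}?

5

The union of neighbours of {1, 3, 4, 6, 7} is {A, B, C, D, E}, which has 5 elements.
Since |N(S)| = 5 ≥ |S| = 5, Hall's condition holds for this subset.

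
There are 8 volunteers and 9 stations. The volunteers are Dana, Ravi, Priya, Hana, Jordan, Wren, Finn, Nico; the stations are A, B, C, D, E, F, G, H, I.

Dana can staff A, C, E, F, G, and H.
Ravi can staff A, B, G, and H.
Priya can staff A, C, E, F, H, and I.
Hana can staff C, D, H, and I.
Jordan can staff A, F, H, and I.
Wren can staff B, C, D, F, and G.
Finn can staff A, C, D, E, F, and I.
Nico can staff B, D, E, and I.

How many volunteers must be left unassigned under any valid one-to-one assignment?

0

A valid assignment of size 8: Dana→A, Ravi→H, Priya→F, Hana→C, Jordan→I, Wren→G, Finn→E, Nico→B.
All 8 volunteers are matched, so no larger matching exists.
That matches 8 of the 8, leaving 0 unmatched; no matching can do better.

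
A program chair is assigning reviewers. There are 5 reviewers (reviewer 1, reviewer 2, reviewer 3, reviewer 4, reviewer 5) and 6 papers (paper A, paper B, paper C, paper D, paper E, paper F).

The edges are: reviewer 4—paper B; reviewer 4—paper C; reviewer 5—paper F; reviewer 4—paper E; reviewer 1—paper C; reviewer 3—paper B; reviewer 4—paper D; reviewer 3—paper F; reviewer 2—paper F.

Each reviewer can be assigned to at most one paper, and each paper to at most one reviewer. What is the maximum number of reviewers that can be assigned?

A valid assignment of size 4: reviewer 1–paper C, reviewer 2–paper F, reviewer 3–paper B, reviewer 4–paper D.
The set {reviewer 2, reviewer 5} has only 1 neighbour ({paper F}), so by Hall's theorem at most 4 of the 5 reviewers can be matched.

4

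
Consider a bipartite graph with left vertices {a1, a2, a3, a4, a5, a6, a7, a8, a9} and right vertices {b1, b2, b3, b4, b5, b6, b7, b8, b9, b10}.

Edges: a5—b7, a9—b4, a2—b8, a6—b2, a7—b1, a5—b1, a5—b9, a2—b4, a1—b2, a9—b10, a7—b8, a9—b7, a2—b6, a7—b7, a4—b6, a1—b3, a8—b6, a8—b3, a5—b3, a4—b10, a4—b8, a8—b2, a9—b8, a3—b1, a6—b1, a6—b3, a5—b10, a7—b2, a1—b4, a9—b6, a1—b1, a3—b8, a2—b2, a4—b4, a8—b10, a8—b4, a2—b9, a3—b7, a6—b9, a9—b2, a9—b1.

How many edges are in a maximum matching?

For example, pair a1→b3, a2→b2, a3→b1, a4→b6, a5→b10, a6→b9, a7→b8, a8→b4, a9→b7.
All 9 left vertices are matched, so no larger matching exists.

9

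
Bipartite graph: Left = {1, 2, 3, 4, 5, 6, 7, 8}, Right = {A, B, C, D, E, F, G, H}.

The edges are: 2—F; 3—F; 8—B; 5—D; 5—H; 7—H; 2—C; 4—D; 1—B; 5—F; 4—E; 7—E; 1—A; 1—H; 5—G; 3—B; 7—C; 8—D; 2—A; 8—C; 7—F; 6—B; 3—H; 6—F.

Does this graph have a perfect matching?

Yes

A valid assignment of size 8: 1→A, 2→C, 3→H, 4→D, 5→G, 6→F, 7→E, 8→B.
Every left vertex is matched, so this is a perfect matching.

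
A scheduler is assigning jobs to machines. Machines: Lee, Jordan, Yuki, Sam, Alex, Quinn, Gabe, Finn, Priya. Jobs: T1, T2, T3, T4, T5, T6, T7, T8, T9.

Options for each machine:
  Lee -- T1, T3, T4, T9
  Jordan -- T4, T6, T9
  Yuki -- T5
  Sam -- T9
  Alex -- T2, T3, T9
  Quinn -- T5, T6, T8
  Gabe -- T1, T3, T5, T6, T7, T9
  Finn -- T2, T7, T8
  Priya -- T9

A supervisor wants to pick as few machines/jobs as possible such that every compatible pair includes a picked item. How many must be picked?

8

{Lee, Jordan, Yuki, Alex, Quinn, Gabe, Finn, T9} is a vertex cover of size 8: every edge has an endpoint in this set.
No smaller cover exists because Lee–T1, Jordan–T4, Yuki–T5, Sam–T9, Alex–T2, Quinn–T6, Gabe–T7, Finn–T8 is a matching of size 8, and a cover must include an endpoint of each of these disjoint edges (König's theorem).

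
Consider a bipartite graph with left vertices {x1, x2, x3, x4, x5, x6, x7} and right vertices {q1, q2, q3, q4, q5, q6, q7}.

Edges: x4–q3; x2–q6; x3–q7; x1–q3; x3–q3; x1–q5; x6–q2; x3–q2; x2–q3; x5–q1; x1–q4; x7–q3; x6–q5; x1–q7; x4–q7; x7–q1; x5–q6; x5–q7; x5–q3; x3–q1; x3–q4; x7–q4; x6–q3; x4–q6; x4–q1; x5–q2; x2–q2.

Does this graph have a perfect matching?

One maximum matching: x1-q7, x2-q2, x3-q1, x4-q3, x5-q6, x6-q5, x7-q4.
All 7 left vertices are covered.

Yes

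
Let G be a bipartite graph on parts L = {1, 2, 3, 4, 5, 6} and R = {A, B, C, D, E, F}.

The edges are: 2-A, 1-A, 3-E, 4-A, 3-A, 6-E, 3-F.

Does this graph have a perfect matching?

No

The set {1, 2, 4, 5} has only 1 neighbour ({A}), so by Hall's theorem at most 3 of the 6 left vertices can be matched.
Hence no matching covers every left vertex.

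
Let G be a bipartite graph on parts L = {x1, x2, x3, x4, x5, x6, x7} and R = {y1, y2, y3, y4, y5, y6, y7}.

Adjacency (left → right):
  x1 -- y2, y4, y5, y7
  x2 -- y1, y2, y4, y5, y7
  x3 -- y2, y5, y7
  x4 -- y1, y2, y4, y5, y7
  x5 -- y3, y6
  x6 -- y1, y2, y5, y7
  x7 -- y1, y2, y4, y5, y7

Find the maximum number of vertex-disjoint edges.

One maximum matching: x1–y5, x2–y1, x3–y2, x4–y4, x5–y3, x6–y7.
The set {x1, x2, x3, x4, x6, x7} has only 5 neighbours ({y1, y2, y4, y5, y7}), so by Hall's theorem at most 6 of the 7 left vertices can be matched.

6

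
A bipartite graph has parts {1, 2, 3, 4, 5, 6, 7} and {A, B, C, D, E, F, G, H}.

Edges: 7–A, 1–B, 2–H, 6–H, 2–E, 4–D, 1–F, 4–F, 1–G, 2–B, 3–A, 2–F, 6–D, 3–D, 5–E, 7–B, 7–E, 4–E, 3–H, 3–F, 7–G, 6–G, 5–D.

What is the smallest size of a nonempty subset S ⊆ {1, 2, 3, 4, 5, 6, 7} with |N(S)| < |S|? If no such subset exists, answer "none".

none

A matching saturating every left vertex exists, for instance 1→F, 2→H, 3→A, 4→D, 5→E, 6→G, 7→B.
By Hall's marriage theorem, this means |N(S)| ≥ |S| for every subset S, so no violating subset exists.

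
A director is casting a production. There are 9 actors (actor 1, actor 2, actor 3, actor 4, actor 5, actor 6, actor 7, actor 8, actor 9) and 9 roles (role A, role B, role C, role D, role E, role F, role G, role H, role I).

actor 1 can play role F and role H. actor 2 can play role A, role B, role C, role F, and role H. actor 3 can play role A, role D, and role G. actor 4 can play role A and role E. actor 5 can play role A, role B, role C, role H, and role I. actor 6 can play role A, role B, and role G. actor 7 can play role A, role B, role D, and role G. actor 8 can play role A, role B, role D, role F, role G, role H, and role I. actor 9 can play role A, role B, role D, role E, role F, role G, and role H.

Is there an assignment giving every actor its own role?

Yes

For example, pair actor 1-role H, actor 2-role C, actor 3-role A, actor 4-role E, actor 5-role I, actor 6-role B, actor 7-role D, actor 8-role F, actor 9-role G.
Every actor is matched, so this is a perfect matching.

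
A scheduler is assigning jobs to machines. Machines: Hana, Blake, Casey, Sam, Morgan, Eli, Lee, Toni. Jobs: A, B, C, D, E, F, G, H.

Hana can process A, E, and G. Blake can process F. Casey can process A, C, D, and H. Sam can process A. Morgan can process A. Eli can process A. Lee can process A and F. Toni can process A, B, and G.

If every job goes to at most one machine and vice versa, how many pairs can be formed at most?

5

One maximum matching: Hana-E, Blake-F, Casey-C, Sam-A, Toni-B.
The set {Blake, Sam, Morgan, Eli, Lee} has only 2 neighbours ({A, F}), so by Hall's theorem at most 5 of the 8 machines can be matched.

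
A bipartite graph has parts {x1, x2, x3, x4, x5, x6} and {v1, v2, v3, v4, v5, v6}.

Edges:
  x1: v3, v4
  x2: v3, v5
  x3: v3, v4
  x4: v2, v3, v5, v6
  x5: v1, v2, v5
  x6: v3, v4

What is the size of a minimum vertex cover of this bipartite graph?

A maximum matching has 5 edges (e.g. x1–v3, x2–v5, x3–v4, x4–v6, x5–v2).
By König's theorem the minimum vertex cover has the same size. One such cover is {x2, x4, x5, v3, v4}.

5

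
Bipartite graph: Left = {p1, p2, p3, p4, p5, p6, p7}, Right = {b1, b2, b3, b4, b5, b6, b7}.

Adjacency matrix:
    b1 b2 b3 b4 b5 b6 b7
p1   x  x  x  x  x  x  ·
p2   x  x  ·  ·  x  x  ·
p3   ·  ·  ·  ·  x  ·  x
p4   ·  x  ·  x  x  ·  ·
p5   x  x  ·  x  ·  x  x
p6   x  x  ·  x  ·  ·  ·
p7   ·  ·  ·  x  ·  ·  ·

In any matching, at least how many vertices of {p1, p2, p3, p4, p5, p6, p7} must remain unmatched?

A valid assignment of size 7: p1–b3, p2–b6, p3–b7, p4–b5, p5–b1, p6–b2, p7–b4.
All 7 left vertices are matched, so no larger matching exists.
That matches 7 of the 7, leaving 0 unmatched; no matching can do better.

0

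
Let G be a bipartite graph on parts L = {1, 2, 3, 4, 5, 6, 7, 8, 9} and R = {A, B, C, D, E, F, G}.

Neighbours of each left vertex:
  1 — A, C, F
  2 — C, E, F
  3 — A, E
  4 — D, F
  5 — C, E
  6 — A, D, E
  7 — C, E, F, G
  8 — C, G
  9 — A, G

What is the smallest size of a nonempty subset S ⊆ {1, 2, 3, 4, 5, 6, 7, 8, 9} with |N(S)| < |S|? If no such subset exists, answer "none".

Take S = {1, 2, 3, 4, 5, 6}. Its neighbourhood is {A, C, D, E, F}, so |N(S)| = 5 < |S| = 6.
Every subset of size less than 6 has at least as many neighbours as members, so 6 is the minimum.

6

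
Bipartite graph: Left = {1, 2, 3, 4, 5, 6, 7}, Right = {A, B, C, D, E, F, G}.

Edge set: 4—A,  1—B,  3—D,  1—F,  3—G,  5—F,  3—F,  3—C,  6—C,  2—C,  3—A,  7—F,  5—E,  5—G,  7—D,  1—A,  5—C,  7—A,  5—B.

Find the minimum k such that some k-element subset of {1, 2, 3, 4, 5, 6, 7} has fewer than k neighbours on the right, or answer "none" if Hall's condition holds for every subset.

Take S = {2, 6}. Its neighbourhood is {C}, so |N(S)| = 1 < |S| = 2.
No single vertex violates Hall's condition since each has at least one neighbour, so 2 is the minimum.

2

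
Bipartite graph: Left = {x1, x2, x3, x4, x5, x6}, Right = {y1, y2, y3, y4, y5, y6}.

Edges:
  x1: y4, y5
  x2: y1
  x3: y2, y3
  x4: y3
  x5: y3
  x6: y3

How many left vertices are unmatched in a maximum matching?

2

A valid assignment of size 4: x1-y4, x2-y1, x3-y2, x4-y3.
The set {x4, x5, x6} has only 1 neighbour ({y3}), so by Hall's theorem at most 4 of the 6 left vertices can be matched.
That matches 4 of the 6, leaving 2 unmatched; no matching can do better.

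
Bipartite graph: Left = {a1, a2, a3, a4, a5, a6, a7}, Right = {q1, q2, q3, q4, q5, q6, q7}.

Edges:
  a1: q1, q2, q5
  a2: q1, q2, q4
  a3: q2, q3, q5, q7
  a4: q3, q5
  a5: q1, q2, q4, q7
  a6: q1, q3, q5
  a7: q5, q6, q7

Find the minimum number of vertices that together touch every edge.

7

{a1, a2, a3, a4, a5, a6, a7} is a vertex cover of size 7: every edge has an endpoint in this set.
No smaller cover exists because a1–q2, a2–q1, a3–q7, a4–q3, a5–q4, a6–q5, a7–q6 is a matching of size 7, and a cover must include an endpoint of each of these disjoint edges (König's theorem).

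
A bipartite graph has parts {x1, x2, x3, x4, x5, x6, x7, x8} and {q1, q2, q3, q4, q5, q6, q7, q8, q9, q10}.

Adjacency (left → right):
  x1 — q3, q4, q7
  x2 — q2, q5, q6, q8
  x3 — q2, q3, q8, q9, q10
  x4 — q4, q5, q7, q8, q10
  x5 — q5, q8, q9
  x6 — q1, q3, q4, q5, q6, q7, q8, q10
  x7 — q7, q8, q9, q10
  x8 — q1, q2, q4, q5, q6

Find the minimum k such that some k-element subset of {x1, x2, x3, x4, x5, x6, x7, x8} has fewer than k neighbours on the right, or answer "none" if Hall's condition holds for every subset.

A matching saturating every left vertex exists, for instance x1→q3, x2→q2, x3→q9, x4→q7, x5→q5, x6→q4, x7→q8, x8→q6.
By Hall's marriage theorem, this means |N(S)| ≥ |S| for every subset S, so no violating subset exists.

none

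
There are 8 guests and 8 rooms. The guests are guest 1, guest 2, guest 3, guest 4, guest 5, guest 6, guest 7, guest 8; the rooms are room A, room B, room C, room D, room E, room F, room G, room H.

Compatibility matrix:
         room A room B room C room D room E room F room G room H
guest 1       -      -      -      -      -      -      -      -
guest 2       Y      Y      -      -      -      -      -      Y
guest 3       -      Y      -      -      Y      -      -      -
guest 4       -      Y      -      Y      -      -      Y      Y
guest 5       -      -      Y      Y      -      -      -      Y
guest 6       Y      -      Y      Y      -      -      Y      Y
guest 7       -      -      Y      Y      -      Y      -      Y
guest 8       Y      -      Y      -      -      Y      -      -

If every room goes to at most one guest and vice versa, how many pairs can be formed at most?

7

A valid assignment of size 7: guest 2-room B, guest 3-room E, guest 4-room G, guest 5-room H, guest 6-room C, guest 7-room D, guest 8-room F.
The set {guest 1} has only 0 neighbours (∅), so by Hall's theorem at most 7 of the 8 guests can be matched.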